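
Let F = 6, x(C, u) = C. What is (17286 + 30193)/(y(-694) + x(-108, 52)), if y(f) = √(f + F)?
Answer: -1281933/3088 - 47479*I*√43/3088 ≈ -415.13 - 100.82*I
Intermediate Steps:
y(f) = √(6 + f) (y(f) = √(f + 6) = √(6 + f))
(17286 + 30193)/(y(-694) + x(-108, 52)) = (17286 + 30193)/(√(6 - 694) - 108) = 47479/(√(-688) - 108) = 47479/(4*I*√43 - 108) = 47479/(-108 + 4*I*√43)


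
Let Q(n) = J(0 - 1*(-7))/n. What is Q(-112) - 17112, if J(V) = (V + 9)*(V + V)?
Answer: -17114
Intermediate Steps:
J(V) = 2*V*(9 + V) (J(V) = (9 + V)*(2*V) = 2*V*(9 + V))
Q(n) = 224/n (Q(n) = (2*(0 - 1*(-7))*(9 + (0 - 1*(-7))))/n = (2*(0 + 7)*(9 + (0 + 7)))/n = (2*7*(9 + 7))/n = (2*7*16)/n = 224/n)
Q(-112) - 17112 = 224/(-112) - 17112 = 224*(-1/112) - 17112 = -2 - 17112 = -17114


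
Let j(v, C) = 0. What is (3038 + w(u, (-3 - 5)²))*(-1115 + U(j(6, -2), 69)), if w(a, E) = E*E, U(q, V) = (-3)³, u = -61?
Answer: -8147028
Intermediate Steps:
U(q, V) = -27
w(a, E) = E²
(3038 + w(u, (-3 - 5)²))*(-1115 + U(j(6, -2), 69)) = (3038 + ((-3 - 5)²)²)*(-1115 - 27) = (3038 + ((-8)²)²)*(-1142) = (3038 + 64²)*(-1142) = (3038 + 4096)*(-1142) = 7134*(-1142) = -8147028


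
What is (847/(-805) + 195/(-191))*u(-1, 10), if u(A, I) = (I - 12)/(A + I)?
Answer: 91072/197685 ≈ 0.46069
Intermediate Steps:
u(A, I) = (-12 + I)/(A + I)
(847/(-805) + 195/(-191))*u(-1, 10) = (847/(-805) + 195/(-191))*((-12 + 10)/(-1 + 10)) = (847*(-1/805) + 195*(-1/191))*(-2/9) = (-121/115 - 195/191)*((⅑)*(-2)) = -45536/21965*(-2/9) = 91072/197685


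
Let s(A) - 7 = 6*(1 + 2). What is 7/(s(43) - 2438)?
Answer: -7/2413 ≈ -0.0029010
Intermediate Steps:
s(A) = 25 (s(A) = 7 + 6*(1 + 2) = 7 + 6*3 = 7 + 18 = 25)
7/(s(43) - 2438) = 7/(25 - 2438) = 7/(-2413) = 7*(-1/2413) = -7/2413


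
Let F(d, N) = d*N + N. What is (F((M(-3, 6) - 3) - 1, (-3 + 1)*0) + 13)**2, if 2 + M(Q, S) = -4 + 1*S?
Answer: 169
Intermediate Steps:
M(Q, S) = -6 + S (M(Q, S) = -2 + (-4 + 1*S) = -2 + (-4 + S) = -6 + S)
F(d, N) = N + N*d (F(d, N) = N*d + N = N + N*d)
(F((M(-3, 6) - 3) - 1, (-3 + 1)*0) + 13)**2 = (((-3 + 1)*0)*(1 + (((-6 + 6) - 3) - 1)) + 13)**2 = ((-2*0)*(1 + ((0 - 3) - 1)) + 13)**2 = (0*(1 + (-3 - 1)) + 13)**2 = (0*(1 - 4) + 13)**2 = (0*(-3) + 13)**2 = (0 + 13)**2 = 13**2 = 169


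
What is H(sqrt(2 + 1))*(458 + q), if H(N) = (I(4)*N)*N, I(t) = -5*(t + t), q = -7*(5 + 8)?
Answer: -44040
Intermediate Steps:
q = -91 (q = -7*13 = -91)
I(t) = -10*t
H(N) = -40*N**2 (H(N) = ((-10*4)*N)*N = (-40*N)*N = -40*N**2)
H(sqrt(2 + 1))*(458 + q) = (-40*(sqrt(2 + 1))**2)*(458 - 91) = -40*(sqrt(3))**2*367 = -40*3*367 = -120*367 = -44040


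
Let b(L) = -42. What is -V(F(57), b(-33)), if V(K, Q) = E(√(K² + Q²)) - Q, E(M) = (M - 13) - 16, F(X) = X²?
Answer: -13 - 3*√1173085 ≈ -3262.3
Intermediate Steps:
E(M) = -29 + M (E(M) = (-13 + M) - 16 = -29 + M)
V(K, Q) = -29 + √(K² + Q²) - Q (V(K, Q) = (-29 + √(K² + Q²)) - Q = -29 + √(K² + Q²) - Q)
-V(F(57), b(-33)) = -(-29 + √((57²)² + (-42)²) - 1*(-42)) = -(-29 + √(3249² + 1764) + 42) = -(-29 + √(10556001 + 1764) + 42) = -(-29 + √10557765 + 42) = -(-29 + 3*√1173085 + 42) = -(13 + 3*√1173085) = -13 - 3*√1173085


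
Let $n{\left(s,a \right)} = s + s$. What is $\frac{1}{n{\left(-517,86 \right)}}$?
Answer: $- \frac{1}{1034} \approx -0.00096712$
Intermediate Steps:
$n{\left(s,a \right)} = 2 s$
$\frac{1}{n{\left(-517,86 \right)}} = \frac{1}{2 \left(-517\right)} = \frac{1}{-1034} = - \frac{1}{1034}$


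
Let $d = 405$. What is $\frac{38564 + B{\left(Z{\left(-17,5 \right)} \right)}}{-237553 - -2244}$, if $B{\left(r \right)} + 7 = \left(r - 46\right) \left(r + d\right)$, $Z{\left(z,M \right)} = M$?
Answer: $- \frac{21747}{235309} \approx -0.092419$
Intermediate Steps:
$B{\left(r \right)} = -7 + \left(-46 + r\right) \left(405 + r\right)$ ($B{\left(r \right)} = -7 + \left(r - 46\right) \left(r + 405\right) = -7 + \left(-46 + r\right) \left(405 + r\right)$)
$\frac{38564 + B{\left(Z{\left(-17,5 \right)} \right)}}{-237553 - -2244} = \frac{38564 + \left(-18637 + 5^{2} + 359 \cdot 5\right)}{-237553 - -2244} = \frac{38564 + \left(-18637 + 25 + 1795\right)}{-237553 + 2244} = \frac{38564 - 16817}{-235309} = 21747 \left(- \frac{1}{235309}\right) = - \frac{21747}{235309}$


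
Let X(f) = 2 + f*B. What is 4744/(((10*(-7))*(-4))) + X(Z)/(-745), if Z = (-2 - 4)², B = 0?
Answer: 88343/5215 ≈ 16.940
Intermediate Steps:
Z = 36 (Z = (-6)² = 36)
X(f) = 2 (X(f) = 2 + f*0 = 2 + 0 = 2)
4744/(((10*(-7))*(-4))) + X(Z)/(-745) = 4744/(((10*(-7))*(-4))) + 2/(-745) = 4744/((-70*(-4))) + 2*(-1/745) = 4744/280 - 2/745 = 4744*(1/280) - 2/745 = 593/35 - 2/745 = 88343/5215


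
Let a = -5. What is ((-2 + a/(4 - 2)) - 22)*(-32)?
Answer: 848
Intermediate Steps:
((-2 + a/(4 - 2)) - 22)*(-32) = ((-2 - 5/(4 - 2)) - 22)*(-32) = ((-2 - 5/2) - 22)*(-32) = (-9/2 - 22)*(-32) = -53/2*(-32) = 848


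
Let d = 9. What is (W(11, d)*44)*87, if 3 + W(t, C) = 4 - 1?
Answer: 0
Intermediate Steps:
W(t, C) = 0 (W(t, C) = -3 + (4 - 1) = -3 + 3 = 0)
(W(11, d)*44)*87 = (0*44)*87 = 0*87 = 0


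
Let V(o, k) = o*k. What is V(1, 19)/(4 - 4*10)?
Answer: -19/36 ≈ -0.52778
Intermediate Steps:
V(o, k) = k*o
V(1, 19)/(4 - 4*10) = (19*1)/(4 - 4*10) = 19/(4 - 40) = 19/(-36) = 19*(-1/36) = -19/36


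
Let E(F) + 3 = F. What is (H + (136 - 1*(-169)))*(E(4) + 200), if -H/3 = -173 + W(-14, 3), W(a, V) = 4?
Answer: 163212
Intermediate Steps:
E(F) = -3 + F
H = 507 (H = -3*(-173 + 4) = -3*(-169) = 507)
(H + (136 - 1*(-169)))*(E(4) + 200) = (507 + (136 - 1*(-169)))*((-3 + 4) + 200) = (507 + (136 + 169))*(1 + 200) = (507 + 305)*201 = 812*201 = 163212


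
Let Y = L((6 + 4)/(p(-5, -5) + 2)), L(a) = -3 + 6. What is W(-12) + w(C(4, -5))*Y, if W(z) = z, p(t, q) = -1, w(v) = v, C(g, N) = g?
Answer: 0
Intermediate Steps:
L(a) = 3
Y = 3
W(-12) + w(C(4, -5))*Y = -12 + 4*3 = -12 + 12 = 0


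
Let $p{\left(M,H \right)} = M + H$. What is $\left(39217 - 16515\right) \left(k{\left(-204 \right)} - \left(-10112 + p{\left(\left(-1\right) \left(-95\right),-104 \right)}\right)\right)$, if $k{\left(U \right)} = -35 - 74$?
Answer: $227292424$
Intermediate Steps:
$p{\left(M,H \right)} = H + M$
$k{\left(U \right)} = -109$ ($k{\left(U \right)} = -35 - 74 = -109$)
$\left(39217 - 16515\right) \left(k{\left(-204 \right)} - \left(-10112 + p{\left(\left(-1\right) \left(-95\right),-104 \right)}\right)\right) = \left(39217 - 16515\right) \left(-109 + \left(10112 - \left(-104 - -95\right)\right)\right) = 22702 \left(-109 + \left(10112 - \left(-104 + 95\right)\right)\right) = 22702 \left(-109 + \left(10112 - -9\right)\right) = 22702 \left(-109 + \left(10112 + 9\right)\right) = 22702 \left(-109 + 10121\right) = 22702 \cdot 10012 = 227292424$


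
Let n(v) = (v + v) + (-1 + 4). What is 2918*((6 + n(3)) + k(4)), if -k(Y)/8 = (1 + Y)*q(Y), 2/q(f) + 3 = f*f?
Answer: 335570/13 ≈ 25813.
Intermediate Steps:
q(f) = 2/(-3 + f²) (q(f) = 2/(-3 + f*f) = 2/(-3 + f²))
k(Y) = -16*(1 + Y)/(-3 + Y²) (k(Y) = -8*(1 + Y)*2/(-3 + Y²) = -16*(1 + Y)/(-3 + Y²))
n(v) = 3 + 2*v (n(v) = 2*v + 3 = 3 + 2*v)
2918*((6 + n(3)) + k(4)) = 2918*((6 + (3 + 2*3)) + 16*(-1 - 1*4)/(-3 + 4²)) = 2918*((6 + (3 + 6)) + 16*(-1 - 4)/(-3 + 16)) = 2918*((6 + 9) + 16*(-5)/13) = 2918*(15 + 16*(1/13)*(-5)) = 2918*(15 - 80/13) = 2918*(115/13) = 335570/13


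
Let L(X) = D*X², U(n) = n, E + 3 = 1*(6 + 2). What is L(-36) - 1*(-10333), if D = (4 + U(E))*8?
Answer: 103645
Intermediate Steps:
E = 5 (E = -3 + 1*(6 + 2) = -3 + 1*8 = -3 + 8 = 5)
D = 72 (D = (4 + 5)*8 = 9*8 = 72)
L(X) = 72*X²
L(-36) - 1*(-10333) = 72*(-36)² - 1*(-10333) = 72*1296 + 10333 = 93312 + 10333 = 103645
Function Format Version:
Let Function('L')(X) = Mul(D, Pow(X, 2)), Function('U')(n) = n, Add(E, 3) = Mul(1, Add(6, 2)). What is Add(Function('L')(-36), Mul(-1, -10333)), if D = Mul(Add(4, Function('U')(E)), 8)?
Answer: 103645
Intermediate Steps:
E = 5 (E = Add(-3, Mul(1, Add(6, 2))) = Add(-3, Mul(1, 8)) = Add(-3, 8) = 5)
D = 72 (D = Mul(Add(4, 5), 8) = Mul(9, 8) = 72)
Function('L')(X) = Mul(72, Pow(X, 2))
Add(Function('L')(-36), Mul(-1, -10333)) = Add(Mul(72, Pow(-36, 2)), Mul(-1, -10333)) = Add(Mul(72, 1296), 10333) = Add(93312, 10333) = 103645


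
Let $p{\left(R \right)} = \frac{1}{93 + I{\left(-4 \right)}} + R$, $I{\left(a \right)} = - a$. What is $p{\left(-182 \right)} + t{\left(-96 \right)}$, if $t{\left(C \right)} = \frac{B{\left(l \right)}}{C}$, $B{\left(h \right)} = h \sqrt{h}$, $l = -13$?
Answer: $- \frac{17653}{97} + \frac{13 i \sqrt{13}}{96} \approx -181.99 + 0.48825 i$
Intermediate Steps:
$B{\left(h \right)} = h^{\frac{3}{2}}$
$t{\left(C \right)} = - \frac{13 i \sqrt{13}}{C}$ ($t{\left(C \right)} = \frac{\left(-13\right)^{\frac{3}{2}}}{C} = \frac{\left(-13\right) i \sqrt{13}}{C} = - \frac{13 i \sqrt{13}}{C}$)
$p{\left(R \right)} = \frac{1}{97} + R$ ($p{\left(R \right)} = \frac{1}{93 - -4} + R = \frac{1}{93 + 4} + R = \frac{1}{97} + R$)
$p{\left(-182 \right)} + t{\left(-96 \right)} = \left(\frac{1}{97} - 182\right) - \frac{13 i \sqrt{13}}{-96} = - \frac{17653}{97} - 13 i \sqrt{13} \left(- \frac{1}{96}\right) = - \frac{17653}{97} + \frac{13 i \sqrt{13}}{96}$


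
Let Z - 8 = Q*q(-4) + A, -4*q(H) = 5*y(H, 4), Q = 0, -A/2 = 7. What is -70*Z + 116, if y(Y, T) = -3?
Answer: 536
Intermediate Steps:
A = -14 (A = -2*7 = -14)
q(H) = 15/4 (q(H) = -5*(-3)/4 = -¼*(-15) = 15/4)
Z = -6 (Z = 8 + (0*(15/4) - 14) = 8 + (0 - 14) = 8 - 14 = -6)
-70*Z + 116 = -70*(-6) + 116 = 420 + 116 = 536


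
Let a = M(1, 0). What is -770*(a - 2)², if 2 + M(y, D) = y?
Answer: -6930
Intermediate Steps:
M(y, D) = -2 + y
a = -1 (a = -2 + 1 = -1)
-770*(a - 2)² = -770*(-1 - 2)² = -770*(-3)² = -770*9 = -6930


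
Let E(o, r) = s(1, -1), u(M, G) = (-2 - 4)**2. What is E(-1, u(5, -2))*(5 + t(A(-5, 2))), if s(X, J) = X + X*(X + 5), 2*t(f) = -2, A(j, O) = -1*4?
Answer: 28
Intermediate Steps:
A(j, O) = -4
t(f) = -1 (t(f) = (1/2)*(-2) = -1)
u(M, G) = 36 (u(M, G) = (-6)**2 = 36)
s(X, J) = X + X*(5 + X)
E(o, r) = 7 (E(o, r) = 1*(6 + 1) = 1*7 = 7)
E(-1, u(5, -2))*(5 + t(A(-5, 2))) = 7*(5 - 1) = 7*4 = 28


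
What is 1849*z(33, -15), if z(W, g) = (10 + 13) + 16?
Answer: 72111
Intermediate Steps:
z(W, g) = 39 (z(W, g) = 23 + 16 = 39)
1849*z(33, -15) = 1849*39 = 72111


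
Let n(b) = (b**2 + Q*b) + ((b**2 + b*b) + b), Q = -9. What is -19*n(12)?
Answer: -6384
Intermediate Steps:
n(b) = -8*b + 3*b**2 (n(b) = (b**2 - 9*b) + ((b**2 + b*b) + b) = (b**2 - 9*b) + ((b**2 + b**2) + b) = (b**2 - 9*b) + (2*b**2 + b) = (b**2 - 9*b) + (b + 2*b**2) = -8*b + 3*b**2)
-19*n(12) = -228*(-8 + 3*12) = -228*(-8 + 36) = -228*28 = -19*336 = -6384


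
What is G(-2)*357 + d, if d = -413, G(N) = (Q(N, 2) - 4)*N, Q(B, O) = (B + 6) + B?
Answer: 1015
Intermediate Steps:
Q(B, O) = 6 + 2*B (Q(B, O) = (6 + B) + B = 6 + 2*B)
G(N) = N*(2 + 2*N) (G(N) = ((6 + 2*N) - 4)*N = (2 + 2*N)*N = N*(2 + 2*N))
G(-2)*357 + d = (2*(-2)*(1 - 2))*357 - 413 = (2*(-2)*(-1))*357 - 413 = 4*357 - 413 = 1428 - 413 = 1015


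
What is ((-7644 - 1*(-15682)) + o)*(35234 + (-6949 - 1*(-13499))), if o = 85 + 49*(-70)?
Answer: 196092312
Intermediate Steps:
o = -3345 (o = 85 - 3430 = -3345)
((-7644 - 1*(-15682)) + o)*(35234 + (-6949 - 1*(-13499))) = ((-7644 - 1*(-15682)) - 3345)*(35234 + (-6949 - 1*(-13499))) = ((-7644 + 15682) - 3345)*(35234 + (-6949 + 13499)) = (8038 - 3345)*(35234 + 6550) = 4693*41784 = 196092312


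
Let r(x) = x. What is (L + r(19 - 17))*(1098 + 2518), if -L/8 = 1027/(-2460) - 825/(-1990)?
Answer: 895379456/122385 ≈ 7316.1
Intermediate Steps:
L = 2846/122385 (L = -8*(1027/(-2460) - 825/(-1990)) = -8*(1027*(-1/2460) - 825*(-1/1990)) = -8*(-1027/2460 + 165/398) = -8*(-1423/489540) = 2846/122385 ≈ 0.023254)
(L + r(19 - 17))*(1098 + 2518) = (2846/122385 + (19 - 17))*(1098 + 2518) = (2846/122385 + 2)*3616 = (247616/122385)*3616 = 895379456/122385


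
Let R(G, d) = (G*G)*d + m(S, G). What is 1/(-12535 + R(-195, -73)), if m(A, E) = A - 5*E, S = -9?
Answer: -1/2787394 ≈ -3.5876e-7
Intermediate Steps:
R(G, d) = -9 - 5*G + d*G² (R(G, d) = (G*G)*d + (-9 - 5*G) = G²*d + (-9 - 5*G) = d*G² + (-9 - 5*G) = -9 - 5*G + d*G²)
1/(-12535 + R(-195, -73)) = 1/(-12535 + (-9 - 5*(-195) - 73*(-195)²)) = 1/(-12535 + (-9 + 975 - 73*38025)) = 1/(-12535 + (-9 + 975 - 2775825)) = 1/(-12535 - 2774859) = 1/(-2787394) = -1/2787394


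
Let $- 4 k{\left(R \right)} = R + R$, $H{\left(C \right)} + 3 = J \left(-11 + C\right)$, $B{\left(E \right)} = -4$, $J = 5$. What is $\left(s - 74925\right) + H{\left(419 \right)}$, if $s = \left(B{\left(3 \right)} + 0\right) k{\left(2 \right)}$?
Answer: $-72884$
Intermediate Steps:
$H{\left(C \right)} = -58 + 5 C$ ($H{\left(C \right)} = -3 + 5 \left(-11 + C\right) = -3 + \left(-55 + 5 C\right) = -58 + 5 C$)
$k{\left(R \right)} = - \frac{R}{2}$ ($k{\left(R \right)} = - \frac{R + R}{4} = - \frac{2 R}{4} = - \frac{R}{2}$)
$s = 4$ ($s = \left(-4 + 0\right) \left(\left(- \frac{1}{2}\right) 2\right) = \left(-4\right) \left(-1\right) = 4$)
$\left(s - 74925\right) + H{\left(419 \right)} = \left(4 - 74925\right) + \left(-58 + 5 \cdot 419\right) = \left(4 - 74925\right) + \left(-58 + 2095\right) = -74921 + 2037 = -72884$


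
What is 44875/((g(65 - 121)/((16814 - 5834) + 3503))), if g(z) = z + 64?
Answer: 649924625/8 ≈ 8.1241e+7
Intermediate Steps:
g(z) = 64 + z
44875/((g(65 - 121)/((16814 - 5834) + 3503))) = 44875/(((64 + (65 - 121))/((16814 - 5834) + 3503))) = 44875/(((64 - 56)/(10980 + 3503))) = 44875/((8/14483)) = 44875/((8*(1/14483))) = 44875/(8/14483) = 44875*(14483/8) = 649924625/8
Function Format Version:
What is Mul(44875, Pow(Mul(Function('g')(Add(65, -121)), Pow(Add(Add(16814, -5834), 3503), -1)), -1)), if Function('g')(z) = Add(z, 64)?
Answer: Rational(649924625, 8) ≈ 8.1241e+7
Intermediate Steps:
Function('g')(z) = Add(64, z)
Mul(44875, Pow(Mul(Function('g')(Add(65, -121)), Pow(Add(Add(16814, -5834), 3503), -1)), -1)) = Mul(44875, Pow(Mul(Add(64, Add(65, -121)), Pow(Add(Add(16814, -5834), 3503), -1)), -1)) = Mul(44875, Pow(Mul(Add(64, -56), Pow(Add(10980, 3503), -1)), -1)) = Mul(44875, Pow(Mul(8, Pow(14483, -1)), -1)) = Mul(44875, Pow(Mul(8, Rational(1, 14483)), -1)) = Mul(44875, Pow(Rational(8, 14483), -1)) = Mul(44875, Rational(14483, 8)) = Rational(649924625, 8)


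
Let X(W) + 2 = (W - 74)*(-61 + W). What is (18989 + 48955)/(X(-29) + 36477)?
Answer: 67944/45745 ≈ 1.4853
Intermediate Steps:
X(W) = -2 + (-74 + W)*(-61 + W) (X(W) = -2 + (W - 74)*(-61 + W) = -2 + (-74 + W)*(-61 + W))
(18989 + 48955)/(X(-29) + 36477) = (18989 + 48955)/((4512 + (-29)**2 - 135*(-29)) + 36477) = 67944/((4512 + 841 + 3915) + 36477) = 67944/(9268 + 36477) = 67944/45745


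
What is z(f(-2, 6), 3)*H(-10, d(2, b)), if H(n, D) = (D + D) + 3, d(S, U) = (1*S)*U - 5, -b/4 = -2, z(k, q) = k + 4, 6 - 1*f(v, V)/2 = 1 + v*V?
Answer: 950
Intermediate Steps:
f(v, V) = 10 - 2*V*v (f(v, V) = 12 - 2*(1 + v*V) = 12 - 2*(1 + V*v) = 12 + (-2 - 2*V*v) = 10 - 2*V*v)
z(k, q) = 4 + k
b = 8 (b = -4*(-2) = 8)
d(S, U) = -5 + S*U (d(S, U) = S*U - 5 = -5 + S*U)
H(n, D) = 3 + 2*D (H(n, D) = 2*D + 3 = 3 + 2*D)
z(f(-2, 6), 3)*H(-10, d(2, b)) = (4 + (10 - 2*6*(-2)))*(3 + 2*(-5 + 2*8)) = (4 + (10 + 24))*(3 + 2*(-5 + 16)) = (4 + 34)*(3 + 2*11) = 38*(3 + 22) = 38*25 = 950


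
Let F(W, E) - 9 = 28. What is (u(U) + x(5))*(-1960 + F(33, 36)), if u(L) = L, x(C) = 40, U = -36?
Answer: -7692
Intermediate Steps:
F(W, E) = 37 (F(W, E) = 9 + 28 = 37)
(u(U) + x(5))*(-1960 + F(33, 36)) = (-36 + 40)*(-1960 + 37) = 4*(-1923) = -7692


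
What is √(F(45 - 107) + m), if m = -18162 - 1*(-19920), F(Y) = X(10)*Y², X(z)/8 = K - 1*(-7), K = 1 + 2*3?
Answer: √432286 ≈ 657.48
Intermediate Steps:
K = 7 (K = 1 + 6 = 7)
X(z) = 112 (X(z) = 8*(7 - 1*(-7)) = 8*(7 + 7) = 8*14 = 112)
F(Y) = 112*Y²
m = 1758 (m = -18162 + 19920 = 1758)
√(F(45 - 107) + m) = √(112*(45 - 107)² + 1758) = √(112*(-62)² + 1758) = √(112*3844 + 1758) = √(430528 + 1758) = √432286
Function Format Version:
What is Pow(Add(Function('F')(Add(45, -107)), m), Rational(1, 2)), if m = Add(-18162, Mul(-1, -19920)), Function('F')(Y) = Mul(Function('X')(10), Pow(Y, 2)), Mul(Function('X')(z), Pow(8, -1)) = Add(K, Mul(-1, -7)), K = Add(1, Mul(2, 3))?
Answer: Pow(432286, Rational(1, 2)) ≈ 657.48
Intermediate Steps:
K = 7 (K = Add(1, 6) = 7)
Function('X')(z) = 112 (Function('X')(z) = Mul(8, Add(7, Mul(-1, -7))) = Mul(8, Add(7, 7)) = Mul(8, 14) = 112)
Function('F')(Y) = Mul(112, Pow(Y, 2))
m = 1758 (m = Add(-18162, 19920) = 1758)
Pow(Add(Function('F')(Add(45, -107)), m), Rational(1, 2)) = Pow(Add(Mul(112, Pow(Add(45, -107), 2)), 1758), Rational(1, 2)) = Pow(Add(Mul(112, Pow(-62, 2)), 1758), Rational(1, 2)) = Pow(Add(Mul(112, 3844), 1758), Rational(1, 2)) = Pow(Add(430528, 1758), Rational(1, 2)) = Pow(432286, Rational(1, 2))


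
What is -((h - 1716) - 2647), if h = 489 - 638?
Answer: 4512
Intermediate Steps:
h = -149
-((h - 1716) - 2647) = -((-149 - 1716) - 2647) = -(-1865 - 2647) = -1*(-4512) = 4512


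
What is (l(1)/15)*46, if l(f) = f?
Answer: 46/15 ≈ 3.0667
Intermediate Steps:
(l(1)/15)*46 = (1/15)*46 = 46/15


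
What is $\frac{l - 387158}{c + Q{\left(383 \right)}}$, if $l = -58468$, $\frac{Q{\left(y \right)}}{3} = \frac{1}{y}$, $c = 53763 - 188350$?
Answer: $\frac{85337379}{25773409} \approx 3.3111$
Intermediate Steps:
$c = -134587$ ($c = 53763 - 188350 = -134587$)
$Q{\left(y \right)} = \frac{3}{y}$
$\frac{l - 387158}{c + Q{\left(383 \right)}} = \frac{-58468 - 387158}{-134587 + \frac{3}{383}} = - \frac{445626}{-134587 + 3 \cdot \frac{1}{383}} = - \frac{445626}{-134587 + \frac{3}{383}} = - \frac{445626}{- \frac{51546818}{383}} = \left(-445626\right) \left(- \frac{383}{51546818}\right) = \frac{85337379}{25773409}$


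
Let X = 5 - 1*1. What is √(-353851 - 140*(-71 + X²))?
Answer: I*√346151 ≈ 588.35*I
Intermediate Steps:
X = 4 (X = 5 - 1 = 4)
√(-353851 - 140*(-71 + X²)) = √(-353851 - 140*(-71 + 4²)) = √(-353851 - 140*(-71 + 16)) = √(-353851 - 140*(-55)) = √(-353851 + 7700) = √(-346151) = I*√346151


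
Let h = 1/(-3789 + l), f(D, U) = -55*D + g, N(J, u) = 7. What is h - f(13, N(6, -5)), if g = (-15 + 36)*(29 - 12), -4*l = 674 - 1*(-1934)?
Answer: 1589877/4441 ≈ 358.00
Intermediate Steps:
l = -652 (l = -(674 - 1*(-1934))/4 = -(674 + 1934)/4 = -¼*2608 = -652)
g = 357 (g = 21*17 = 357)
f(D, U) = 357 - 55*D (f(D, U) = -55*D + 357 = 357 - 55*D)
h = -1/4441 (h = 1/(-3789 - 652) = 1/(-4441) = -1/4441 ≈ -0.00022517)
h - f(13, N(6, -5)) = -1/4441 - (357 - 55*13) = -1/4441 - (357 - 715) = -1/4441 - 1*(-358) = -1/4441 + 358 = 1589877/4441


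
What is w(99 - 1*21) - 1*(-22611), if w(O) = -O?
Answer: 22533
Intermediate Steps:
w(99 - 1*21) - 1*(-22611) = -(99 - 1*21) - 1*(-22611) = -(99 - 21) + 22611 = -1*78 + 22611 = -78 + 22611 = 22533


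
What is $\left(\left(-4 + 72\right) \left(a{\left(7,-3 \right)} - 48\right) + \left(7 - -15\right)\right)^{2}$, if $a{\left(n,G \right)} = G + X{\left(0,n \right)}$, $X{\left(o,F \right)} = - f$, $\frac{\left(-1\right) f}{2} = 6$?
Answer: $6916900$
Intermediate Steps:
$f = -12$ ($f = \left(-2\right) 6 = -12$)
$X{\left(o,F \right)} = 12$ ($X{\left(o,F \right)} = \left(-1\right) \left(-12\right) = 12$)
$a{\left(n,G \right)} = 12 + G$ ($a{\left(n,G \right)} = G + 12 = 12 + G$)
$\left(\left(-4 + 72\right) \left(a{\left(7,-3 \right)} - 48\right) + \left(7 - -15\right)\right)^{2} = \left(\left(-4 + 72\right) \left(\left(12 - 3\right) - 48\right) + \left(7 - -15\right)\right)^{2} = \left(68 \left(9 - 48\right) + \left(7 + 15\right)\right)^{2} = \left(68 \left(-39\right) + 22\right)^{2} = \left(-2652 + 22\right)^{2} = \left(-2630\right)^{2} = 6916900$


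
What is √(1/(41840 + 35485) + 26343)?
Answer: 2*√1575088967067/15465 ≈ 162.31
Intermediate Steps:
√(1/(41840 + 35485) + 26343) = √(1/77325 + 26343) = √(2036972476/77325) = 2*√1575088967067/15465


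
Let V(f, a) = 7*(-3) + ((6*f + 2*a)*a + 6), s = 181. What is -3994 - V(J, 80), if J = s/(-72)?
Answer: -46717/3 ≈ -15572.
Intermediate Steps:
J = -181/72 (J = 181/(-72) = 181*(-1/72) = -181/72 ≈ -2.5139)
V(f, a) = -15 + a*(2*a + 6*f) (V(f, a) = -21 + ((2*a + 6*f)*a + 6) = -21 + (a*(2*a + 6*f) + 6) = -21 + (6 + a*(2*a + 6*f)) = -15 + a*(2*a + 6*f))
-3994 - V(J, 80) = -3994 - (-15 + 2*80² + 6*80*(-181/72)) = -3994 - (-15 + 2*6400 - 3620/3) = -3994 - (-15 + 12800 - 3620/3) = -3994 - 1*34735/3 = -3994 - 34735/3 = -46717/3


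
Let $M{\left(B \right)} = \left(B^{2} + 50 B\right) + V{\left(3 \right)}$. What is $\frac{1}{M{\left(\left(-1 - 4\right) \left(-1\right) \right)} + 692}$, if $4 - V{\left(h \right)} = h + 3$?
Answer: $\frac{1}{965} \approx 0.0010363$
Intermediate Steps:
$V{\left(h \right)} = 1 - h$ ($V{\left(h \right)} = 4 - \left(h + 3\right) = 4 - \left(3 + h\right) = 1 - h$)
$M{\left(B \right)} = -2 + B^{2} + 50 B$ ($M{\left(B \right)} = \left(B^{2} + 50 B\right) + \left(1 - 3\right) = \left(B^{2} + 50 B\right) - 2 = -2 + B^{2} + 50 B$)
$\frac{1}{M{\left(\left(-1 - 4\right) \left(-1\right) \right)} + 692} = \frac{1}{\left(-2 + \left(\left(-1 - 4\right) \left(-1\right)\right)^{2} + 50 \left(-1 - 4\right) \left(-1\right)\right) + 692} = \frac{1}{\left(-2 + \left(\left(-5\right) \left(-1\right)\right)^{2} + 50 \left(\left(-5\right) \left(-1\right)\right)\right) + 692} = \frac{1}{\left(-2 + 5^{2} + 50 \cdot 5\right) + 692} = \frac{1}{\left(-2 + 25 + 250\right) + 692} = \frac{1}{273 + 692} = \frac{1}{965}$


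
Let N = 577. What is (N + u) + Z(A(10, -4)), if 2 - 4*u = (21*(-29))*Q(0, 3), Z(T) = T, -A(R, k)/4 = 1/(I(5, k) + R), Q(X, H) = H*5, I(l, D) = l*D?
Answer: 57233/20 ≈ 2861.6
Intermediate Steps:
I(l, D) = D*l
Q(X, H) = 5*H
A(R, k) = -4/(R + 5*k) (A(R, k) = -4/(k*5 + R) = -4/(5*k + R) = -4/(R + 5*k))
u = 9137/4 (u = ½ - 21*(-29)*5*3/4 = ½ - (-609)*15/4 = ½ - ¼*(-9135) = ½ + 9135/4 = 9137/4 ≈ 2284.3)
(N + u) + Z(A(10, -4)) = (577 + 9137/4) - 4/(10 + 5*(-4)) = 11445/4 - 4/(10 - 20) = 11445/4 - 4/(-10) = 11445/4 - 4*(-⅒) = 11445/4 + ⅖ = 57233/20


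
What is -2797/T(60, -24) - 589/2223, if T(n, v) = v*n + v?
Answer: 93955/57096 ≈ 1.6456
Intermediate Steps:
T(n, v) = v + n*v (T(n, v) = n*v + v = v + n*v)
-2797/T(60, -24) - 589/2223 = -2797*(-1/(24*(1 + 60))) - 589/2223 = -2797/((-24*61)) - 589*1/2223 = -2797/(-1464) - 31/117 = -2797*(-1/1464) - 31/117 = 2797/1464 - 31/117 = 93955/57096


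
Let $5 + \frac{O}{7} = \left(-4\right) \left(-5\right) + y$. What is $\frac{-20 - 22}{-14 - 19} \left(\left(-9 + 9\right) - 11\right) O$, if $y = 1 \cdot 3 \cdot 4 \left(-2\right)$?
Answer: $882$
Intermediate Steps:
$y = -24$ ($y = 1 \cdot 12 \left(-2\right) = 12 \left(-2\right) = -24$)
$O = -63$ ($O = -35 + 7 \left(\left(-4\right) \left(-5\right) - 24\right) = -35 + 7 \left(20 - 24\right) = -35 + 7 \left(-4\right) = -35 - 28 = -63$)
$\frac{-20 - 22}{-14 - 19} \left(\left(-9 + 9\right) - 11\right) O = \frac{-20 - 22}{-14 - 19} \left(\left(-9 + 9\right) - 11\right) \left(-63\right) = - \frac{42}{-33} \left(0 - 11\right) \left(-63\right) = \left(-42\right) \left(- \frac{1}{33}\right) \left(-11\right) \left(-63\right) = \frac{14}{11} \left(-11\right) \left(-63\right) = \left(-14\right) \left(-63\right) = 882$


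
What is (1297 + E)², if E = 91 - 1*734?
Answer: 427716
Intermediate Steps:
E = -643 (E = 91 - 734 = -643)
(1297 + E)² = (1297 - 643)² = 654² = 427716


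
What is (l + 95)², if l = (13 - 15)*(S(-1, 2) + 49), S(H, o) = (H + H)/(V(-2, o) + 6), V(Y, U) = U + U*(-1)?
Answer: 49/9 ≈ 5.4444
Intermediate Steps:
V(Y, U) = 0 (V(Y, U) = U - U = 0)
S(H, o) = H/3 (S(H, o) = (H + H)/(0 + 6) = (2*H)/6 = (2*H)*(⅙) = H/3)
l = -292/3 (l = (13 - 15)*((⅓)*(-1) + 49) = -2*(-⅓ + 49) = -2*146/3 = -292/3 ≈ -97.333)
(l + 95)² = (-292/3 + 95)² = (-7/3)² = 49/9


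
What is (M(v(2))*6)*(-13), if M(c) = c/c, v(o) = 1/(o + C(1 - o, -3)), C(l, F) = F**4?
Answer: -78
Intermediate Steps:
v(o) = 1/(81 + o) (v(o) = 1/(o + (-3)**4) = 1/(o + 81) = 1/(81 + o))
M(c) = 1
(M(v(2))*6)*(-13) = (1*6)*(-13) = 6*(-13) = -78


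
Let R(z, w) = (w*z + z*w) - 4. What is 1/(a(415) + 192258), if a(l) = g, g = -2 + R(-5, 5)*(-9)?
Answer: 1/192742 ≈ 5.1883e-6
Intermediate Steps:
R(z, w) = -4 + 2*w*z (R(z, w) = (w*z + w*z) - 4 = 2*w*z - 4 = -4 + 2*w*z)
g = 484 (g = -2 + (-4 + 2*5*(-5))*(-9) = -2 + (-4 - 50)*(-9) = -2 - 54*(-9) = -2 + 486 = 484)
a(l) = 484
1/(a(415) + 192258) = 1/(484 + 192258) = 1/192742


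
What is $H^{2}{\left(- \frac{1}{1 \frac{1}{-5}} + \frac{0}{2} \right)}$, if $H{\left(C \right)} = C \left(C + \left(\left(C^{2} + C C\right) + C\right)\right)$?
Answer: $90000$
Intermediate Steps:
$H{\left(C \right)} = C \left(2 C + 2 C^{2}\right)$ ($H{\left(C \right)} = C \left(C + \left(\left(C^{2} + C^{2}\right) + C\right)\right) = C \left(C + \left(2 C^{2} + C\right)\right) = C \left(C + \left(C + 2 C^{2}\right)\right) = C \left(2 C + 2 C^{2}\right)$)
$H^{2}{\left(- \frac{1}{1 \frac{1}{-5}} + \frac{0}{2} \right)} = \left(2 \left(- \frac{1}{1 \frac{1}{-5}} + \frac{0}{2}\right)^{2} \left(1 + \left(- \frac{1}{1 \frac{1}{-5}} + \frac{0}{2}\right)\right)\right)^{2} = \left(2 \left(- \frac{1}{1 \left(- \frac{1}{5}\right)} + 0 \cdot \frac{1}{2}\right)^{2} \left(1 + \left(- \frac{1}{1 \left(- \frac{1}{5}\right)} + 0 \cdot \frac{1}{2}\right)\right)\right)^{2} = \left(2 \left(- \frac{1}{- \frac{1}{5}} + 0\right)^{2} \left(1 + \left(- \frac{1}{- \frac{1}{5}} + 0\right)\right)\right)^{2} = \left(2 \left(\left(-1\right) \left(-5\right) + 0\right)^{2} \left(1 + \left(\left(-1\right) \left(-5\right) + 0\right)\right)\right)^{2} = \left(2 \left(5 + 0\right)^{2} \left(1 + \left(5 + 0\right)\right)\right)^{2} = \left(2 \cdot 5^{2} \left(1 + 5\right)\right)^{2} = \left(2 \cdot 25 \cdot 6\right)^{2} = 300^{2} = 90000$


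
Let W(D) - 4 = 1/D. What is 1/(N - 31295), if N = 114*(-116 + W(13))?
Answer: -13/572705 ≈ -2.2699e-5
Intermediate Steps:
W(D) = 4 + 1/D
N = -165870/13 (N = 114*(-116 + (4 + 1/13)) = 114*(-116 + 53/13) = 114*(-1455/13) = -165870/13 ≈ -12759.)
1/(N - 31295) = 1/(-165870/13 - 31295) = 1/(-572705/13) = -13/572705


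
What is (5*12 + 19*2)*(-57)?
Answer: -5586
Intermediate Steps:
(5*12 + 19*2)*(-57) = (60 + 38)*(-57) = 98*(-57) = -5586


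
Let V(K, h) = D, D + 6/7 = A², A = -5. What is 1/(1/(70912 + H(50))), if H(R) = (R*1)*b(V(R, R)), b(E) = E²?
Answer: 4902738/49 ≈ 1.0006e+5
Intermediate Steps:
D = 169/7 (D = -6/7 + (-5)² = -6/7 + 25 = 169/7 ≈ 24.143)
V(K, h) = 169/7
H(R) = 28561*R/49 (H(R) = (R*1)*(169/7)² = R*(28561/49) = 28561*R/49)
1/(1/(70912 + H(50))) = 1/(1/(70912 + (28561/49)*50)) = 1/(1/(70912 + 1428050/49)) = 1/(1/(4902738/49)) = 1/(49/4902738) = 4902738/49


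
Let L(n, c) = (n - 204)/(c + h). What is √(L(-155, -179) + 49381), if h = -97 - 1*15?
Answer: 7*√85341570/291 ≈ 222.22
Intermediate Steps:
h = -112 (h = -97 - 15 = -112)
L(n, c) = (-204 + n)/(-112 + c) (L(n, c) = (n - 204)/(c - 112) = (-204 + n)/(-112 + c))
√(L(-155, -179) + 49381) = √((-204 - 155)/(-112 - 179) + 49381) = √(-359/(-291) + 49381) = √(-1/291*(-359) + 49381) = √(359/291 + 49381) = √(14370230/291) = 7*√85341570/291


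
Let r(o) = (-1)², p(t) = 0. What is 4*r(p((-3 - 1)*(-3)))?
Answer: 4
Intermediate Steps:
r(o) = 1
4*r(p((-3 - 1)*(-3))) = 4*1 = 4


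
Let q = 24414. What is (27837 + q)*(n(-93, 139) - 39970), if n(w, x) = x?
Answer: -2081209581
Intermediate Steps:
(27837 + q)*(n(-93, 139) - 39970) = (27837 + 24414)*(139 - 39970) = 52251*(-39831) = -2081209581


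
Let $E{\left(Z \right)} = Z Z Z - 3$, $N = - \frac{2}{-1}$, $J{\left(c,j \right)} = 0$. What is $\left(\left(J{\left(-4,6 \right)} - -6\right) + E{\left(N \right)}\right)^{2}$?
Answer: $121$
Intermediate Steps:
$N = 2$ ($N = \left(-2\right) \left(-1\right) = 2$)
$E{\left(Z \right)} = -3 + Z^{3}$ ($E{\left(Z \right)} = Z^{2} Z - 3 = Z^{3} - 3 = -3 + Z^{3}$)
$\left(\left(J{\left(-4,6 \right)} - -6\right) + E{\left(N \right)}\right)^{2} = \left(\left(0 - -6\right) - \left(3 - 2^{3}\right)\right)^{2} = \left(\left(0 + 6\right) + \left(-3 + 8\right)\right)^{2} = \left(6 + 5\right)^{2} = 11^{2} = 121$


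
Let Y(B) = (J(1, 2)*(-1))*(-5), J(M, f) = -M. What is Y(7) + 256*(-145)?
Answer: -37125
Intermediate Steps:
Y(B) = -5 (Y(B) = (-1*1*(-1))*(-5) = -1*(-1)*(-5) = 1*(-5) = -5)
Y(7) + 256*(-145) = -5 + 256*(-145) = -5 - 37120 = -37125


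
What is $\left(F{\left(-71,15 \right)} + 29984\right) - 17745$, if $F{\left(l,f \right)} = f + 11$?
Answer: $12265$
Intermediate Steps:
$F{\left(l,f \right)} = 11 + f$
$\left(F{\left(-71,15 \right)} + 29984\right) - 17745 = \left(\left(11 + 15\right) + 29984\right) - 17745 = \left(26 + 29984\right) - 17745 = 30010 - 17745 = 12265$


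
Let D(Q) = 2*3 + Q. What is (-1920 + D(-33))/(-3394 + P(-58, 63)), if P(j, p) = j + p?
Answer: 1947/3389 ≈ 0.57451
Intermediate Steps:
D(Q) = 6 + Q
(-1920 + D(-33))/(-3394 + P(-58, 63)) = (-1920 + (6 - 33))/(-3394 + (-58 + 63)) = (-1920 - 27)/(-3394 + 5) = -1947/(-3389) = -1947*(-1/3389) = 1947/3389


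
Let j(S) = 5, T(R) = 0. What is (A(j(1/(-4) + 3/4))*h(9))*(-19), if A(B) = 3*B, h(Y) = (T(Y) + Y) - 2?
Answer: -1995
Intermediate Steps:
h(Y) = -2 + Y (h(Y) = (0 + Y) - 2 = Y - 2 = -2 + Y)
(A(j(1/(-4) + 3/4))*h(9))*(-19) = ((3*5)*(-2 + 9))*(-19) = (15*7)*(-19) = 105*(-19) = -1995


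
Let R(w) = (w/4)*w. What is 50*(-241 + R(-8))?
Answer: -11250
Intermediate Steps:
R(w) = w²/4 (R(w) = (w*(¼))*w = (w/4)*w = w²/4)
50*(-241 + R(-8)) = 50*(-241 + (¼)*(-8)²) = 50*(-241 + (¼)*64) = 50*(-241 + 16) = 50*(-225) = -11250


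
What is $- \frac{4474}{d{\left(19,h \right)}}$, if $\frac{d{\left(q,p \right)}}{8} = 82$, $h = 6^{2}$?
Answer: $- \frac{2237}{328} \approx -6.8201$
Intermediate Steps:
$h = 36$
$d{\left(q,p \right)} = 656$ ($d{\left(q,p \right)} = 8 \cdot 82 = 656$)
$- \frac{4474}{d{\left(19,h \right)}} = - \frac{4474}{656} = \left(-4474\right) \frac{1}{656} = - \frac{2237}{328}$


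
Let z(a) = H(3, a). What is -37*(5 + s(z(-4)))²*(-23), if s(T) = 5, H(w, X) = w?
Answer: 85100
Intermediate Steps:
z(a) = 3
-37*(5 + s(z(-4)))²*(-23) = -37*(5 + 5)²*(-23) = -37*10²*(-23) = -37*100*(-23) = -3700*(-23) = 85100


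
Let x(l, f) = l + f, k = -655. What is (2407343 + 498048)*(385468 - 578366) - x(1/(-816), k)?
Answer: -457322395769807/816 ≈ -5.6044e+11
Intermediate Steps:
x(l, f) = f + l
(2407343 + 498048)*(385468 - 578366) - x(1/(-816), k) = (2407343 + 498048)*(385468 - 578366) - (-655 + 1/(-816)) = 2905391*(-192898) - (-655 - 1/816) = -560444113118 - 1*(-534481/816) = -560444113118 + 534481/816 = -457322395769807/816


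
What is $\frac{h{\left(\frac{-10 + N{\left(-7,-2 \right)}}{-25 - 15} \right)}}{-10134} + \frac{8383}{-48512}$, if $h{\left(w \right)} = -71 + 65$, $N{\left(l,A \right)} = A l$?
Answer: $- \frac{14110375}{81936768} \approx -0.17221$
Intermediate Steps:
$h{\left(w \right)} = -6$
$\frac{h{\left(\frac{-10 + N{\left(-7,-2 \right)}}{-25 - 15} \right)}}{-10134} + \frac{8383}{-48512} = - \frac{6}{-10134} + \frac{8383}{-48512} = \left(-6\right) \left(- \frac{1}{10134}\right) + 8383 \left(- \frac{1}{48512}\right) = \frac{1}{1689} - \frac{8383}{48512} = - \frac{14110375}{81936768}$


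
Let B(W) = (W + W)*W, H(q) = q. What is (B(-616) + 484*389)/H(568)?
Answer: 236797/142 ≈ 1667.6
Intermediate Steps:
B(W) = 2*W² (B(W) = (2*W)*W = 2*W²)
(B(-616) + 484*389)/H(568) = (2*(-616)² + 484*389)/568 = (2*379456 + 188276)*(1/568) = (758912 + 188276)*(1/568) = 947188*(1/568) = 236797/142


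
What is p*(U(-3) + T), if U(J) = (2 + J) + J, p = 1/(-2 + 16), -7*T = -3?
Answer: -25/98 ≈ -0.25510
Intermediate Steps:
T = 3/7 (T = -⅐*(-3) = 3/7 ≈ 0.42857)
p = 1/14 ≈ 0.071429
U(J) = 2 + 2*J
p*(U(-3) + T) = ((2 + 2*(-3)) + 3/7)/14 = ((2 - 6) + 3/7)/14 = (-4 + 3/7)/14 = (1/14)*(-25/7) = -25/98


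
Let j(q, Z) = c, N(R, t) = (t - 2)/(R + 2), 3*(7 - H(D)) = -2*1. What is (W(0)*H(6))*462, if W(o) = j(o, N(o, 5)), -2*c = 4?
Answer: -7084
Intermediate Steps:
c = -2 (c = -½*4 = -2)
H(D) = 23/3 (H(D) = 7 - (-2)/3 = 7 - ⅓*(-2) = 7 + ⅔ = 23/3)
N(R, t) = (-2 + t)/(2 + R)
j(q, Z) = -2
W(o) = -2
(W(0)*H(6))*462 = -2*23/3*462 = -46/3*462 = -7084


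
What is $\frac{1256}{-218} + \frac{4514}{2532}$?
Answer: $- \frac{549035}{137994} \approx -3.9787$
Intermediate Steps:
$\frac{1256}{-218} + \frac{4514}{2532} = 1256 \left(- \frac{1}{218}\right) + 4514 \cdot \frac{1}{2532} = - \frac{628}{109} + \frac{2257}{1266} = - \frac{549035}{137994}$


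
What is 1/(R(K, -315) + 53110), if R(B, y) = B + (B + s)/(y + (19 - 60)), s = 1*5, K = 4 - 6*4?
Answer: 356/18900055 ≈ 1.8836e-5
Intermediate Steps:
K = -20 (K = 4 - 24 = -20)
s = 5
R(B, y) = B + (5 + B)/(-41 + y) (R(B, y) = B + (B + 5)/(y + (19 - 60)) = B + (5 + B)/(y - 41) = B + (5 + B)/(-41 + y))
1/(R(K, -315) + 53110) = 1/((5 - 40*(-20) - 20*(-315))/(-41 - 315) + 53110) = 1/((5 + 800 + 6300)/(-356) + 53110) = 1/(-1/356*7105 + 53110) = 1/(-7105/356 + 53110) = 1/(18900055/356) = 356/18900055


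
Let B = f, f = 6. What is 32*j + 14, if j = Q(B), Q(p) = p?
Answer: 206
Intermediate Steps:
B = 6
j = 6
32*j + 14 = 32*6 + 14 = 192 + 14 = 206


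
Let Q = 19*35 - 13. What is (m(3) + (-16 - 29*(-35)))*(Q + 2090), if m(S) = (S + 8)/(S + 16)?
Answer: 52076064/19 ≈ 2.7408e+6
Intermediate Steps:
m(S) = (8 + S)/(16 + S)
Q = 652 (Q = 665 - 13 = 652)
(m(3) + (-16 - 29*(-35)))*(Q + 2090) = ((8 + 3)/(16 + 3) + (-16 - 29*(-35)))*(652 + 2090) = (11/19 + (-16 + 1015))*2742 = ((1/19)*11 + 999)*2742 = (11/19 + 999)*2742 = (18992/19)*2742 = 52076064/19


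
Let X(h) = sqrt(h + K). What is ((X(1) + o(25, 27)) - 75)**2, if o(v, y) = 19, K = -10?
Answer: 3127 - 336*I ≈ 3127.0 - 336.0*I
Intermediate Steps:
X(h) = sqrt(-10 + h) (X(h) = sqrt(h - 10) = sqrt(-10 + h))
((X(1) + o(25, 27)) - 75)**2 = ((sqrt(-10 + 1) + 19) - 75)**2 = ((sqrt(-9) + 19) - 75)**2 = ((3*I + 19) - 75)**2 = ((19 + 3*I) - 75)**2 = (-56 + 3*I)**2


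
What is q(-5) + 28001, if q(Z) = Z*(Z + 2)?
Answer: 28016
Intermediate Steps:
q(Z) = Z*(2 + Z)
q(-5) + 28001 = -5*(2 - 5) + 28001 = -5*(-3) + 28001 = 15 + 28001 = 28016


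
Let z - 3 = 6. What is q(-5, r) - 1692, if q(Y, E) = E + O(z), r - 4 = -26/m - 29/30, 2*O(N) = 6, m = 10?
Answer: -50657/30 ≈ -1688.6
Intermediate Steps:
z = 9 (z = 3 + 6 = 9)
O(N) = 3 (O(N) = (½)*6 = 3)
r = 13/30 (r = 4 + (-26/10 - 29/30) = 4 + (-26*⅒ - 29*1/30) = 4 + (-13/5 - 29/30) = 4 - 107/30 = 13/30 ≈ 0.43333)
q(Y, E) = 3 + E (q(Y, E) = E + 3 = 3 + E)
q(-5, r) - 1692 = (3 + 13/30) - 1692 = 103/30 - 1692 = -50657/30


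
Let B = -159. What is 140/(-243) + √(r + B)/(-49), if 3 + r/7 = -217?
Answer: -140/243 - I*√1699/49 ≈ -0.57613 - 0.8412*I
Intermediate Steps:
r = -1540 (r = -21 + 7*(-217) = -21 - 1519 = -1540)
140/(-243) + √(r + B)/(-49) = 140/(-243) + √(-1540 - 159)/(-49) = 140*(-1/243) + √(-1699)*(-1/49) = -140/243 + (I*√1699)*(-1/49) = -140/243 - I*√1699/49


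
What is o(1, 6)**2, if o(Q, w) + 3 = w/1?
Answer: 9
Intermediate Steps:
o(Q, w) = -3 + w (o(Q, w) = -3 + w/1 = -3 + w*1 = -3 + w)
o(1, 6)**2 = (-3 + 6)**2 = 3**2 = 9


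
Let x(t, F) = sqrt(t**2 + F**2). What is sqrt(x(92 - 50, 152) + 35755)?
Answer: sqrt(35755 + 2*sqrt(6217)) ≈ 189.51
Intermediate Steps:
x(t, F) = sqrt(F**2 + t**2)
sqrt(x(92 - 50, 152) + 35755) = sqrt(sqrt(152**2 + (92 - 50)**2) + 35755) = sqrt(sqrt(23104 + 42**2) + 35755) = sqrt(sqrt(23104 + 1764) + 35755) = sqrt(sqrt(24868) + 35755) = sqrt(2*sqrt(6217) + 35755) = sqrt(35755 + 2*sqrt(6217))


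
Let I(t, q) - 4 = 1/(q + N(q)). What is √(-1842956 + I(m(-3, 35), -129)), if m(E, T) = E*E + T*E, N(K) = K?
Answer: I*√122674257186/258 ≈ 1357.6*I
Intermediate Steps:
m(E, T) = E² + E*T
I(t, q) = 4 + 1/(2*q) (I(t, q) = 4 + 1/(q + q) = 4 + 1/(2*q))
√(-1842956 + I(m(-3, 35), -129)) = √(-1842956 + (4 + (½)/(-129))) = √(-1842956 + (4 + (½)*(-1/129))) = √(-1842956 + (4 - 1/258)) = √(-1842956 + 1031/258) = √(-475481617/258) = I*√122674257186/258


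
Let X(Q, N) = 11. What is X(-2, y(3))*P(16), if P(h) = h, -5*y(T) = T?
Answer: 176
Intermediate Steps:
y(T) = -T/5
X(-2, y(3))*P(16) = 11*16 = 176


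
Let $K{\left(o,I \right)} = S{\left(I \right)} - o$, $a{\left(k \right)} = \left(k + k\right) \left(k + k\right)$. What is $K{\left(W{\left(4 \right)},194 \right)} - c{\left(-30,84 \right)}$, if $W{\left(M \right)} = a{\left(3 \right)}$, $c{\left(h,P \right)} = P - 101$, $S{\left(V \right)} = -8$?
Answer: $-27$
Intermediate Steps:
$c{\left(h,P \right)} = -101 + P$
$a{\left(k \right)} = 4 k^{2}$ ($a{\left(k \right)} = 2 k 2 k = 4 k^{2}$)
$W{\left(M \right)} = 36$ ($W{\left(M \right)} = 4 \cdot 3^{2} = 4 \cdot 9 = 36$)
$K{\left(o,I \right)} = -8 - o$
$K{\left(W{\left(4 \right)},194 \right)} - c{\left(-30,84 \right)} = \left(-8 - 36\right) - \left(-101 + 84\right) = \left(-8 - 36\right) - -17 = -44 + 17 = -27$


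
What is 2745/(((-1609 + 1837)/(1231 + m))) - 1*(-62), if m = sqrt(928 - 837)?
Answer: 1131077/76 + 915*sqrt(91)/76 ≈ 14997.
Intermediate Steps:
m = sqrt(91) ≈ 9.5394
2745/(((-1609 + 1837)/(1231 + m))) - 1*(-62) = 2745/(((-1609 + 1837)/(1231 + sqrt(91)))) - 1*(-62) = 2745/((228/(1231 + sqrt(91)))) + 62 = 2745*(1231/228 + sqrt(91)/228) + 62 = (1126365/76 + 915*sqrt(91)/76) + 62 = 1131077/76 + 915*sqrt(91)/76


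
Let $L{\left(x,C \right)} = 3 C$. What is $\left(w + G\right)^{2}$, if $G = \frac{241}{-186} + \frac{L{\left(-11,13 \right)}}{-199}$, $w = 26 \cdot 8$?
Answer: $\frac{58426134402601}{1370036196} \approx 42646.0$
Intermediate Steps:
$w = 208$
$G = - \frac{55213}{37014}$ ($G = \frac{241}{-186} + \frac{3 \cdot 13}{-199} = 241 \left(- \frac{1}{186}\right) + 39 \left(- \frac{1}{199}\right) = - \frac{241}{186} - \frac{39}{199} = - \frac{55213}{37014} \approx -1.4917$)
$\left(w + G\right)^{2} = \left(208 - \frac{55213}{37014}\right)^{2} = \left(\frac{7643699}{37014}\right)^{2} = \frac{58426134402601}{1370036196}$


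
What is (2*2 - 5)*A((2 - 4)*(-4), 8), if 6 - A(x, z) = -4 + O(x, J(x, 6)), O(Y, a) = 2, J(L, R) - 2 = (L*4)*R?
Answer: -8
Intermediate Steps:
J(L, R) = 2 + 4*L*R (J(L, R) = 2 + (L*4)*R = 2 + (4*L)*R = 2 + 4*L*R)
A(x, z) = 8 (A(x, z) = 6 - (-4 + 2) = 6 - 1*(-2) = 6 + 2 = 8)
(2*2 - 5)*A((2 - 4)*(-4), 8) = (2*2 - 5)*8 = (4 - 5)*8 = -1*8 = -8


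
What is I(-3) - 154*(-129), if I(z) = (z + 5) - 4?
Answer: 19864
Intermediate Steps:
I(z) = 1 + z (I(z) = (5 + z) - 4 = 1 + z)
I(-3) - 154*(-129) = (1 - 3) - 154*(-129) = -2 + 19866 = 19864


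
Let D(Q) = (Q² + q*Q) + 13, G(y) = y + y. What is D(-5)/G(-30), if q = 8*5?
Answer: 27/10 ≈ 2.7000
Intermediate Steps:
q = 40
G(y) = 2*y
D(Q) = 13 + Q² + 40*Q (D(Q) = (Q² + 40*Q) + 13 = 13 + Q² + 40*Q)
D(-5)/G(-30) = (13 + (-5)² + 40*(-5))/((2*(-30))) = (13 + 25 - 200)/(-60) = -162*(-1/60) = 27/10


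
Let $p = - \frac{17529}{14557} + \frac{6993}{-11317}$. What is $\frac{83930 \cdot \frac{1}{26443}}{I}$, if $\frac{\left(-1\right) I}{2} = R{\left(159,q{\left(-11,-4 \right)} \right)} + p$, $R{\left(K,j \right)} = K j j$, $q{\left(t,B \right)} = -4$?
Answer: $- \frac{628489085735}{1006762845552246} \approx -0.00062427$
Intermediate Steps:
$R{\left(K,j \right)} = K j^{2}$
$p = - \frac{300172794}{164741569}$ ($p = \left(-17529\right) \frac{1}{14557} + 6993 \left(- \frac{1}{11317}\right) = - \frac{17529}{14557} - \frac{6993}{11317} = - \frac{300172794}{164741569} \approx -1.8221$)
$I = - \frac{837604757484}{164741569}$ ($I = - 2 \left(159 \left(-4\right)^{2} - \frac{300172794}{164741569}\right) = - 2 \left(159 \cdot 16 - \frac{300172794}{164741569}\right) = - 2 \left(2544 - \frac{300172794}{164741569}\right) = \left(-2\right) \frac{418802378742}{164741569} = - \frac{837604757484}{164741569} \approx -5084.4$)
$\frac{83930 \cdot \frac{1}{26443}}{I} = \frac{83930 \cdot \frac{1}{26443}}{- \frac{837604757484}{164741569}} = 83930 \cdot \frac{1}{26443} \left(- \frac{164741569}{837604757484}\right) = \frac{83930}{26443} \left(- \frac{164741569}{837604757484}\right) = - \frac{628489085735}{1006762845552246}$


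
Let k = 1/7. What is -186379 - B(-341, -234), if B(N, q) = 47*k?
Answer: -1304700/7 ≈ -1.8639e+5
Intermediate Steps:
k = ⅐ ≈ 0.14286
B(N, q) = 47/7 (B(N, q) = 47*(⅐) = 47/7)
-186379 - B(-341, -234) = -186379 - 1*47/7 = -186379 - 47/7 = -1304700/7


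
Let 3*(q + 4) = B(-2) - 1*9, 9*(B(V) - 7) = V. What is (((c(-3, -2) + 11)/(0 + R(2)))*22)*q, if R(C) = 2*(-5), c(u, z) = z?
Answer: 1408/15 ≈ 93.867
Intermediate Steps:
B(V) = 7 + V/9
R(C) = -10
q = -128/27 (q = -4 + ((7 + (⅑)*(-2)) - 1*9)/3 = -4 + ((7 - 2/9) - 9)/3 = -4 + (61/9 - 9)/3 = -4 + (⅓)*(-20/9) = -4 - 20/27 = -128/27 ≈ -4.7407)
(((c(-3, -2) + 11)/(0 + R(2)))*22)*q = (((-2 + 11)/(0 - 10))*22)*(-128/27) = ((9/(-10))*22)*(-128/27) = ((9*(-⅒))*22)*(-128/27) = -9/10*22*(-128/27) = -99/5*(-128/27) = 1408/15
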